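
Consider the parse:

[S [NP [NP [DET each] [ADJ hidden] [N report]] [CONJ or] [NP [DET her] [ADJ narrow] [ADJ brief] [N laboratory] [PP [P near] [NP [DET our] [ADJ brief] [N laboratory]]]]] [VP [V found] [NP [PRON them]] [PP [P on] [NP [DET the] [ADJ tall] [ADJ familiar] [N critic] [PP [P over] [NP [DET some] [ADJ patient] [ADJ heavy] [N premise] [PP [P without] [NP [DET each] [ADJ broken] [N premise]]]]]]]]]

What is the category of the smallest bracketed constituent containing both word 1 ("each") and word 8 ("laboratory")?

The smallest bracket enclosing both words is [NP each hidden report or her narrow brief laboratory near our brief laboratory], so the label is NP.

NP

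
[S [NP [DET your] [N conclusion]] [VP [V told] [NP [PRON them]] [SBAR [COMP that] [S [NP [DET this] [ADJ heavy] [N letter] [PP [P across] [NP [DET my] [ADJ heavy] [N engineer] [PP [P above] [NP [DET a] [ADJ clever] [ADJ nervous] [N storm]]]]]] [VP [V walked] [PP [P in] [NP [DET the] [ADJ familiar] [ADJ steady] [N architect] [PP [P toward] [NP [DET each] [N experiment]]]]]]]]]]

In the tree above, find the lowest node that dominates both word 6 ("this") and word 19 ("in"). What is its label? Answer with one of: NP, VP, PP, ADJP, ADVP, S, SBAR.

S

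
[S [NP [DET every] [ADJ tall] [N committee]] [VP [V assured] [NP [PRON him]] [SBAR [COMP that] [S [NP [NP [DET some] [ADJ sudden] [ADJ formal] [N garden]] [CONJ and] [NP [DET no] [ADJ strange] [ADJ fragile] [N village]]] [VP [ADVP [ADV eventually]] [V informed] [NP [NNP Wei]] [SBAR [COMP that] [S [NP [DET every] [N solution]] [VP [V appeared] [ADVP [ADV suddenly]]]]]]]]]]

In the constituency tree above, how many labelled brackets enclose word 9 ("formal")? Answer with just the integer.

Path from the root down to the word: S → VP → SBAR → S → NP → NP → ADJ. That is 7 enclosing brackets.

7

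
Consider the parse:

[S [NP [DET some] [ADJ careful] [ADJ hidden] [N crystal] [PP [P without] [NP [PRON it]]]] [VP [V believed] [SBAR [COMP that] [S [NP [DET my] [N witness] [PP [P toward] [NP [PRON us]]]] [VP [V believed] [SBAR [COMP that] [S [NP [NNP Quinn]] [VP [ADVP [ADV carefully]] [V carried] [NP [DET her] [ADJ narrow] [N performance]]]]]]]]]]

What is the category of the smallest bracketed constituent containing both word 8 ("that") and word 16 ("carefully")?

SBAR

Both words fall inside [SBAR that my witness toward us believed that Quinn carefully carried her narrow performance] (words 8–20), and no smaller constituent contains them both. Label: SBAR.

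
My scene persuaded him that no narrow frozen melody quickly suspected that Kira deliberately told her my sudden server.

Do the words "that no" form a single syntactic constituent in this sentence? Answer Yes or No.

No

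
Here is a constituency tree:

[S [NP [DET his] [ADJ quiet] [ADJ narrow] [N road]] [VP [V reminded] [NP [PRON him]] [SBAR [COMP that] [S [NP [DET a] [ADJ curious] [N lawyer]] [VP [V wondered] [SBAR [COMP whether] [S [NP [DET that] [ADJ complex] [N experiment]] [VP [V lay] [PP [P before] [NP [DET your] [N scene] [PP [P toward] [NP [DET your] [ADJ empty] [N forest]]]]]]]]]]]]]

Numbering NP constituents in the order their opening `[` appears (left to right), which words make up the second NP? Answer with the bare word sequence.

The NP opening brackets appear, in order, over: "his quiet narrow road"; "him"; "a curious lawyer"; "that complex experiment"; "your scene toward your empty forest"; "your empty forest". The second one spans "him".

him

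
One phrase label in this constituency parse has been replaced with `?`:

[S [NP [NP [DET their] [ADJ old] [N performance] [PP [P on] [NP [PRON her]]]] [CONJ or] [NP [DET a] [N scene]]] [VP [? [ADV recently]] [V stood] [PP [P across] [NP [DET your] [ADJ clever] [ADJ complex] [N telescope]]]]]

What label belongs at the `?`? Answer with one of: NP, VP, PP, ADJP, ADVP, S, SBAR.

ADVP

The `?` node immediately contains: ADV 'recently'. That is the internal structure of an adverb phrase, so the label is ADVP.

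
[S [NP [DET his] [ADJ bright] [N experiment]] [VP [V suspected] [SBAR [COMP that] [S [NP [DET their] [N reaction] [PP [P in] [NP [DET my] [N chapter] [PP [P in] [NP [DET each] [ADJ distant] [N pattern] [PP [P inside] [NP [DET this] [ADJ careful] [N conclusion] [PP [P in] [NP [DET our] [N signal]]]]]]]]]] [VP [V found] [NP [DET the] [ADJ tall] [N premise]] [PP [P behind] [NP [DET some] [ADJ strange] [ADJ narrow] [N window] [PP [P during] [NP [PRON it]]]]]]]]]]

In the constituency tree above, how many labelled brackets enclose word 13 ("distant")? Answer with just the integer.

10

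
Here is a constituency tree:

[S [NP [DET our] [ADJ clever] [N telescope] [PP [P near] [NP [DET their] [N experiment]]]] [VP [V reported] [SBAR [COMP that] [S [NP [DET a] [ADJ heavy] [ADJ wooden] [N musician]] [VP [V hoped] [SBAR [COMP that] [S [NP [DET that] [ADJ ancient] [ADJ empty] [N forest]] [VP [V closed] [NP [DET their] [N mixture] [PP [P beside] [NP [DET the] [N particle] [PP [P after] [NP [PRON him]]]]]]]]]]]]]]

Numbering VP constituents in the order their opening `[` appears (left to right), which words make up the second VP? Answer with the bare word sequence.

hoped that that ancient empty forest closed their mixture beside the particle after him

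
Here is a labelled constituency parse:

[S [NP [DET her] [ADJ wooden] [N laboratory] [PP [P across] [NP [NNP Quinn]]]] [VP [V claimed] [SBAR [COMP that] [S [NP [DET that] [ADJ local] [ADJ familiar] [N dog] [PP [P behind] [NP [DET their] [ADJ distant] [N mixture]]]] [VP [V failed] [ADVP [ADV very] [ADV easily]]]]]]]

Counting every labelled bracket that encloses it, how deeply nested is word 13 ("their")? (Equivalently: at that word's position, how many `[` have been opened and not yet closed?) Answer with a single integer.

Path from the root down to the word: S → VP → SBAR → S → NP → PP → NP → DET. That is 8 enclosing brackets.

8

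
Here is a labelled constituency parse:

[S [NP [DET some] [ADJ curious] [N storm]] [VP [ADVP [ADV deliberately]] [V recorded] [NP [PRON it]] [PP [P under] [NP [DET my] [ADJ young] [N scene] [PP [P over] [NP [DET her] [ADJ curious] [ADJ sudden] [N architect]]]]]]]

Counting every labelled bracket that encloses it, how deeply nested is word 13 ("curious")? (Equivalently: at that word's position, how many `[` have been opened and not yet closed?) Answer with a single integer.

7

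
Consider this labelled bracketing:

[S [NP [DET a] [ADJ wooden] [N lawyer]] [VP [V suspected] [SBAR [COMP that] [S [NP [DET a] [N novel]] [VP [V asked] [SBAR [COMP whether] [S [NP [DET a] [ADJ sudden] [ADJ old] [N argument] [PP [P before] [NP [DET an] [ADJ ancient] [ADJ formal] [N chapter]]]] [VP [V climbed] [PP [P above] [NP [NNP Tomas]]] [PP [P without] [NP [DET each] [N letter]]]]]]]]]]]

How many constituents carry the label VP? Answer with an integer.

3

Scanning left to right, an opening `[VP` appears at word positions 4, 8, 19 — 3 in total.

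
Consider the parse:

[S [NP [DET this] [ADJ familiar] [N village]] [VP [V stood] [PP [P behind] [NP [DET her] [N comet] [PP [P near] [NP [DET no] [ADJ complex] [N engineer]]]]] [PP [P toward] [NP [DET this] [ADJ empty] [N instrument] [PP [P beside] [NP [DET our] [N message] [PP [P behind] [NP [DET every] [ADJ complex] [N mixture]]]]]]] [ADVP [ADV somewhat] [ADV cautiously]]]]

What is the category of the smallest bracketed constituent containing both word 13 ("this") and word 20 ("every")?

NP

The smallest bracket enclosing both words is [NP this empty instrument beside our message behind every complex mixture], so the label is NP.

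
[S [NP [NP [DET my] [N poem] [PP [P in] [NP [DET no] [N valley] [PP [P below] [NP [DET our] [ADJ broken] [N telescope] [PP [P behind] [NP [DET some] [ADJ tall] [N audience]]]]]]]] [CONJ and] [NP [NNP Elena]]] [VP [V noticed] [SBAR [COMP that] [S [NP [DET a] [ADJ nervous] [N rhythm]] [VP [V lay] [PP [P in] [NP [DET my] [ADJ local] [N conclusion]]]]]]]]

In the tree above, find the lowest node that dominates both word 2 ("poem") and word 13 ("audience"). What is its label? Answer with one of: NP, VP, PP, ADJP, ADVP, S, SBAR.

Both words fall inside [NP my poem in no valley below our broken telescope behind some tall audience] (words 1–13), and no smaller constituent contains them both. Label: NP.

NP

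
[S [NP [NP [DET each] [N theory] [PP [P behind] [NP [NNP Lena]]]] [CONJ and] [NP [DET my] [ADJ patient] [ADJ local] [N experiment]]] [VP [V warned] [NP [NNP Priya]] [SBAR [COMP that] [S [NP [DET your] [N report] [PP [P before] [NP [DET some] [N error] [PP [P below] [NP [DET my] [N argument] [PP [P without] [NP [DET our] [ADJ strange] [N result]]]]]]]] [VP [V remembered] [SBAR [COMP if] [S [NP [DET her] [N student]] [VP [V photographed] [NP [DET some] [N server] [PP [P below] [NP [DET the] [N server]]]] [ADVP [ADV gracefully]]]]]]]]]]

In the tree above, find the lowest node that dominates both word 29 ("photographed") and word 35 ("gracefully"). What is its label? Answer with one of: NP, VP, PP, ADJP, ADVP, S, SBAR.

VP

The smallest bracket enclosing both words is [VP photographed some server below the server gracefully], so the label is VP.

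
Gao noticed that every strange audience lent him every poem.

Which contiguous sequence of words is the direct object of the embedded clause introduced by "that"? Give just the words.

every poem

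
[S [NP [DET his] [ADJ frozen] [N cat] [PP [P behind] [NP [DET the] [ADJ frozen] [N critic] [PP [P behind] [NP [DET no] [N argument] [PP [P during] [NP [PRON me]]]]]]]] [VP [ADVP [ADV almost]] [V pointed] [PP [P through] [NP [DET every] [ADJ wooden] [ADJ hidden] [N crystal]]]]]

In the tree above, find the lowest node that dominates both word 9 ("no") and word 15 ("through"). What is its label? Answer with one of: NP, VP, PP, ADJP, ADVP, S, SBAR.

The smallest bracket enclosing both words is [S his frozen cat behind the frozen critic behind no argument during me almost pointed through every wooden hidden crystal], so the label is S.

S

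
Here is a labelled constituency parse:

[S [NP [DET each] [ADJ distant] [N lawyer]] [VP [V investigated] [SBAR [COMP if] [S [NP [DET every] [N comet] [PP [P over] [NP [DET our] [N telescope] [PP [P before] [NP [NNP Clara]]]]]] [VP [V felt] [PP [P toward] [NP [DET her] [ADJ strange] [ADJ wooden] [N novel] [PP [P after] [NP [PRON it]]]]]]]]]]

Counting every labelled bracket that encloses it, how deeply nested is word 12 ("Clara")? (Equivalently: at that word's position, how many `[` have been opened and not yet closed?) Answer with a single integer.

Counting open brackets not yet closed at "Clara": [S [VP [SBAR [S [NP [PP [NP [PP [NP [NNP = 10.

10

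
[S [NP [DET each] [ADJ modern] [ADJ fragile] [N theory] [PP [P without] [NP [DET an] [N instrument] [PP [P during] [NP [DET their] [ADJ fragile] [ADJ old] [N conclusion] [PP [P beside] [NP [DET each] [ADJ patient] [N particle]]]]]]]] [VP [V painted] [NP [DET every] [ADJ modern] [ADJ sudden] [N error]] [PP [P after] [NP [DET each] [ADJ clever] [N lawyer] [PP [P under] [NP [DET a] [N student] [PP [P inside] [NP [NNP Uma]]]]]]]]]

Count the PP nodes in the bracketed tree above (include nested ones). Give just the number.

6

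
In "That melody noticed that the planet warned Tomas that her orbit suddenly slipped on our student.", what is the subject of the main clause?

that melody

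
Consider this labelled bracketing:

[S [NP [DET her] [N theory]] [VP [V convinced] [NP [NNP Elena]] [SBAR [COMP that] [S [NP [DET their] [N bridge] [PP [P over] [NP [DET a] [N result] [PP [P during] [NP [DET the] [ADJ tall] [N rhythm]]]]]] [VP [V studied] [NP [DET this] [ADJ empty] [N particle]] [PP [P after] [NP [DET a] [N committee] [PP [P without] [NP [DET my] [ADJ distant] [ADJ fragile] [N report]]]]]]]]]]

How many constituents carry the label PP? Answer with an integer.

The PP constituents are: [PP over a result during the tall rhythm]; [PP during the tall rhythm]; [PP after a committee without my distant fragile report]; [PP without my distant fragile report]. Total: 4.

4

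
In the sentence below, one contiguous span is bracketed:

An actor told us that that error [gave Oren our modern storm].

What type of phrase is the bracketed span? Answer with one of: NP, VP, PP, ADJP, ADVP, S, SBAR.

VP

The bracketed span "gave Oren our modern storm" is headed by "gave", making it a verb phrase (VP).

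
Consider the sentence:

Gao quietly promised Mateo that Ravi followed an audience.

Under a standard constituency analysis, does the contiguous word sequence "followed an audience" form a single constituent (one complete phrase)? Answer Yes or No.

Yes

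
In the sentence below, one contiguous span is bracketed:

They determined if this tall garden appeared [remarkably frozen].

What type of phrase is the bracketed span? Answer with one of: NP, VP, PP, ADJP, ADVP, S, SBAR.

ADJP

The span is built around the adjective "frozen" — an adjective phrase (ADJP).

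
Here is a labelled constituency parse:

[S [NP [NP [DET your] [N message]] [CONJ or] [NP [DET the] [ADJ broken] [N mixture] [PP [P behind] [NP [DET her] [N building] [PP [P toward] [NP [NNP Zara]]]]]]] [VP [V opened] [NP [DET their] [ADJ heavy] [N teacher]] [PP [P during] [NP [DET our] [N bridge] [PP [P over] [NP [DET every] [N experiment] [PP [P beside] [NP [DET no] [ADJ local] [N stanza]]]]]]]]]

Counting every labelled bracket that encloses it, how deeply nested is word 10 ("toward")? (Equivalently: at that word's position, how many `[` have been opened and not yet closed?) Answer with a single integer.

Path from the root down to the word: S → NP → NP → PP → NP → PP → P. That is 7 enclosing brackets.

7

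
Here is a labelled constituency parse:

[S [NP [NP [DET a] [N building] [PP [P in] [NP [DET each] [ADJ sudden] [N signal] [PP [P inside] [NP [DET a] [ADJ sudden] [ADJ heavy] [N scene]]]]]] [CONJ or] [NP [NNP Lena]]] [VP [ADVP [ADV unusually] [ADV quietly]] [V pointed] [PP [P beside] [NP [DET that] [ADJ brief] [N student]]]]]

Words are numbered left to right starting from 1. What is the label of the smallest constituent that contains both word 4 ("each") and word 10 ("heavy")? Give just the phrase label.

NP

Word 4 lies under S → NP → NP → PP → NP → DET; word 10 lies under S → NP → NP → PP → NP → PP → NP → ADJ. The lowest shared node is the NP.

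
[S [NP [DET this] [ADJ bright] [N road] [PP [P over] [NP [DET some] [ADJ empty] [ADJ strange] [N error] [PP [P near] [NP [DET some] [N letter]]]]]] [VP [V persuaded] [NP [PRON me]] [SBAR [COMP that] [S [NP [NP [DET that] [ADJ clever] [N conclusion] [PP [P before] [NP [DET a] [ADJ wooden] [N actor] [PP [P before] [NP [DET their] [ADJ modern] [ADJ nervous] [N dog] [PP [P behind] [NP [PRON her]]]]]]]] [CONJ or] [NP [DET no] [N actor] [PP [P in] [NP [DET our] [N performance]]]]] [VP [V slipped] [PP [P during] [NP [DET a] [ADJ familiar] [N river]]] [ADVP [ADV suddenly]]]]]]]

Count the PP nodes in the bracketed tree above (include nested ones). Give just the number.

Listing each PP by its span: [PP over some empty strange error near some letter]; [PP near some letter]; [PP before a wooden actor before their modern nervous dog behind her]; [PP before their modern nervous dog behind her]; [PP behind her]; [PP in our performance] … — that makes 7.

7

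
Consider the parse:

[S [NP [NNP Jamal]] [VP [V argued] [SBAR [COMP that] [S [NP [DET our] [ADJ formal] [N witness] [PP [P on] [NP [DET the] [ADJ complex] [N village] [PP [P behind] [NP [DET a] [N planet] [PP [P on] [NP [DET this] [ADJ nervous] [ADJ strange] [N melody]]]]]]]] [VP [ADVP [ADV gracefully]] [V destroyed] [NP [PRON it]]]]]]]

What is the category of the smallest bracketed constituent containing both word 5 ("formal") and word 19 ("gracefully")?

S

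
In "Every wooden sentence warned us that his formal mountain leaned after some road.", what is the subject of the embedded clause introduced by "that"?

In the embedded clause introduced by "that" the verb is "leaned"; the NP preceding it, "his formal mountain", is the subject.

his formal mountain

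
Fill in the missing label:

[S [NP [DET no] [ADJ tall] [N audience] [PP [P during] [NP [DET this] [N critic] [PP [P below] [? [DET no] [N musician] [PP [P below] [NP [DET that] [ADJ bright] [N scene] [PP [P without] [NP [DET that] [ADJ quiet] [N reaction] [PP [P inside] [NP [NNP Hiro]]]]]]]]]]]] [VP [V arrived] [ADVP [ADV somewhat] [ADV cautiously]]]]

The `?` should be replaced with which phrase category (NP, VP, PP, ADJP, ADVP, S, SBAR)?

NP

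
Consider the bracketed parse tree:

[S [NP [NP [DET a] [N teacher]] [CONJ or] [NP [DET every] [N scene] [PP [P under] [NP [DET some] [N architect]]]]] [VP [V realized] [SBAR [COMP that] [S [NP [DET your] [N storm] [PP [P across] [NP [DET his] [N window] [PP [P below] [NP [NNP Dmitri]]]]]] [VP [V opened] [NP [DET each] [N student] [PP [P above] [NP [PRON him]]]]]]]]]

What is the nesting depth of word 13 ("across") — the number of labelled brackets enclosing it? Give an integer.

7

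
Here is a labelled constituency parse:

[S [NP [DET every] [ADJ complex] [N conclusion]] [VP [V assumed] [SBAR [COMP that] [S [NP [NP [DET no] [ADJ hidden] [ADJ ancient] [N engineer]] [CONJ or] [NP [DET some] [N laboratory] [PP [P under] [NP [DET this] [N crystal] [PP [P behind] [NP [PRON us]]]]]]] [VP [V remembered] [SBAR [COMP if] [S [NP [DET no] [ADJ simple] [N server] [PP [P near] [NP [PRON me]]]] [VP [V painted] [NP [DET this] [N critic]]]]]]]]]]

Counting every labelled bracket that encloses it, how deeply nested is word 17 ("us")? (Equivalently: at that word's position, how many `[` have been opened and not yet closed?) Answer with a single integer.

11

Path from the root down to the word: S → VP → SBAR → S → NP → NP → PP → NP → PP → NP → PRON. That is 11 enclosing brackets.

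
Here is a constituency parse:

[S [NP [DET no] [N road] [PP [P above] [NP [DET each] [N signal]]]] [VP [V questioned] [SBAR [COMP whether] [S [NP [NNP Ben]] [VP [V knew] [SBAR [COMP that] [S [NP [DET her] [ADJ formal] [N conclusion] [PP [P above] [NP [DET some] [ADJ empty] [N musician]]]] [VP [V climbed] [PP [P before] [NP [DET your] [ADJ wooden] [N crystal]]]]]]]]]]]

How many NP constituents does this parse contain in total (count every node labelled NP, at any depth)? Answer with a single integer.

6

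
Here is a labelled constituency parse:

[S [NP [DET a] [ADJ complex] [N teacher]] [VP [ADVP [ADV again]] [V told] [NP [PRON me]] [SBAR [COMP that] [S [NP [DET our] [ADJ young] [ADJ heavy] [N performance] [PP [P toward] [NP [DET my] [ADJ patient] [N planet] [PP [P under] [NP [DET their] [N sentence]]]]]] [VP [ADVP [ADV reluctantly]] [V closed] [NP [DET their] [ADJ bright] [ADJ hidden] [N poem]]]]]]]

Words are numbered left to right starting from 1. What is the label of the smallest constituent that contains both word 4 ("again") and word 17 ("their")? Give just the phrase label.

VP

Both words fall inside [VP again told me that our young heavy performance toward my patient planet under their sentence reluctantly closed their bright hidden poem] (words 4–24), and no smaller constituent contains them both. Label: VP.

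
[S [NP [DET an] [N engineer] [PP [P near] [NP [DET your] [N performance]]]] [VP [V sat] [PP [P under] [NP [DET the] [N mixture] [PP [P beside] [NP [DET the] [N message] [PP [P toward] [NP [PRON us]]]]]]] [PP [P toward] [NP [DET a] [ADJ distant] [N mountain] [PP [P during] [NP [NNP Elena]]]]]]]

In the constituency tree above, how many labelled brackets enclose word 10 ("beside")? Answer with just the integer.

6

Counting open brackets not yet closed at "beside": [S [VP [PP [NP [PP [P = 6.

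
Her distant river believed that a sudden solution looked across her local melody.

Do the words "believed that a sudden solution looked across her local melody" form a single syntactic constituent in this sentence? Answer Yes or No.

These words form the whole verb phrase headed by "believed", so yes — one constituent.

Yes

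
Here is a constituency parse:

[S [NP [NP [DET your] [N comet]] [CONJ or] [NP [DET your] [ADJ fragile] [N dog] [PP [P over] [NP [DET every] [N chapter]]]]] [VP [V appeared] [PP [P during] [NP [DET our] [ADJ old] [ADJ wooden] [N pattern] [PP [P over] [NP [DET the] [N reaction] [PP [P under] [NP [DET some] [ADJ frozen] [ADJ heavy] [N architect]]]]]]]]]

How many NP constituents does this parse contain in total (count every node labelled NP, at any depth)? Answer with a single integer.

7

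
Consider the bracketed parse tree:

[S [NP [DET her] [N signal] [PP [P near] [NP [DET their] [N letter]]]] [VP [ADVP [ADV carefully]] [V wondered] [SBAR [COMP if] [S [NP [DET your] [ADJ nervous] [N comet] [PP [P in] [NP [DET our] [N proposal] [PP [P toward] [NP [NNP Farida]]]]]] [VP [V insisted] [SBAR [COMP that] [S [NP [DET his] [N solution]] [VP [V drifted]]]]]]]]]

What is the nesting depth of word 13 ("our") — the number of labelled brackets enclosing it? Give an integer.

Path from the root down to the word: S → VP → SBAR → S → NP → PP → NP → DET. That is 8 enclosing brackets.

8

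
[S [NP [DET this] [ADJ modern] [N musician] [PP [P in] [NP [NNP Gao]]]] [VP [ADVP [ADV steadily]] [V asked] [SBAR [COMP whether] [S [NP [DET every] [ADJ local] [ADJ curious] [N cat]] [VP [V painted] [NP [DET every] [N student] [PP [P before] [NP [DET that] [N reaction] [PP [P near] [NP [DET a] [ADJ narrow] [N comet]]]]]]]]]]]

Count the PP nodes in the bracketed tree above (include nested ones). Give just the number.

Scanning left to right, an opening `[PP` appears at word positions 4, 16, 19 — 3 in total.

3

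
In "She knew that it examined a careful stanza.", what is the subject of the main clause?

she

The subject of the main clause is the NP immediately before the verb "knew": "she".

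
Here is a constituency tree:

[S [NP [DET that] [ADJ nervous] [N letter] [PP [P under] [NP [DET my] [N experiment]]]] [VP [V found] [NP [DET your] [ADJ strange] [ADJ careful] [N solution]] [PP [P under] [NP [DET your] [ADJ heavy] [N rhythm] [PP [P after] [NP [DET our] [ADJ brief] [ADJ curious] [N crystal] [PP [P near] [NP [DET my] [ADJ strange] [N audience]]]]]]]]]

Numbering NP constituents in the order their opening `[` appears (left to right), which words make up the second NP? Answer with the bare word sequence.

my experiment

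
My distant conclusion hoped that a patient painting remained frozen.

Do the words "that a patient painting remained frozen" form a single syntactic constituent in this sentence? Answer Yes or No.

"that a patient painting remained frozen" is exactly the subordinate clause [SBAR that a patient painting remained frozen], a complete constituent.

Yes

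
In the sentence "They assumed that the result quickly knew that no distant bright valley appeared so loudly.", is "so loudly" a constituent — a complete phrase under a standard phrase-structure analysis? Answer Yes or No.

These words form the whole adverb phrase headed by "loudly", so yes — one constituent.

Yes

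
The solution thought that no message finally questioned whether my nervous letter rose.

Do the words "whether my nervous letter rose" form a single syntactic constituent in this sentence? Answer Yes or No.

Yes

These words form the whole subordinate clause headed by "whether", so yes — one constituent.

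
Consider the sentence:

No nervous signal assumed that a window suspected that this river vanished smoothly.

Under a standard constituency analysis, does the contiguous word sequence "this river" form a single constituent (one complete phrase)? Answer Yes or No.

Yes

"this river" is exactly the noun phrase [NP this river], a complete constituent.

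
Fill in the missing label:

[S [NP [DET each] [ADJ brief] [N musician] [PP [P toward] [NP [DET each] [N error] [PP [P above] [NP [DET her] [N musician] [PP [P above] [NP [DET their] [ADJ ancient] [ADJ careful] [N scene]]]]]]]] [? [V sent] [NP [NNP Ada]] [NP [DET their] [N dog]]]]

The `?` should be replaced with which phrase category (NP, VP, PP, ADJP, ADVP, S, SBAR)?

VP

A constituent whose immediate children are V 'sent', NP, NP is a verb phrase: VP.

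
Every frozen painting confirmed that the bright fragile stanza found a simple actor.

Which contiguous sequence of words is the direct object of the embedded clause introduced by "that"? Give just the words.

a simple actor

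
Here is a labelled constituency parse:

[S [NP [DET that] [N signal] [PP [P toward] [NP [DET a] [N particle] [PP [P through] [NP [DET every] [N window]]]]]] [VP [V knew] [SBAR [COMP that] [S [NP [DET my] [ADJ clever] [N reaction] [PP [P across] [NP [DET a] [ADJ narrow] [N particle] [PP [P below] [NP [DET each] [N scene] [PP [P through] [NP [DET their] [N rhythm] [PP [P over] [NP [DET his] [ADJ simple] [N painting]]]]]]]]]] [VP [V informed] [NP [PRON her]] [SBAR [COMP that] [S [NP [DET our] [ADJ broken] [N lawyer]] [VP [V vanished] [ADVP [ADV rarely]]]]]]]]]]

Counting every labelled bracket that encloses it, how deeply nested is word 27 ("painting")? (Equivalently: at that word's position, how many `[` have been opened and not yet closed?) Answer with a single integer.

14

Counting open brackets not yet closed at "painting": [S [VP [SBAR [S [NP [PP [NP [PP [NP [PP [NP [PP [NP [N = 14.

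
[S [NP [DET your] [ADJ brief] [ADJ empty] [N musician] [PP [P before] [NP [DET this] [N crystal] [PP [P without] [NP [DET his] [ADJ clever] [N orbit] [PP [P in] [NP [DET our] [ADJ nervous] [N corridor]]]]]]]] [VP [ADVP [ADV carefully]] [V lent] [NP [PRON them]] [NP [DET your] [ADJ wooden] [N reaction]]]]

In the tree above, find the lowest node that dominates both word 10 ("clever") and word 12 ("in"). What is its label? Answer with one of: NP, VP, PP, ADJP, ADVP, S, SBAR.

NP

The smallest bracket enclosing both words is [NP his clever orbit in our nervous corridor], so the label is NP.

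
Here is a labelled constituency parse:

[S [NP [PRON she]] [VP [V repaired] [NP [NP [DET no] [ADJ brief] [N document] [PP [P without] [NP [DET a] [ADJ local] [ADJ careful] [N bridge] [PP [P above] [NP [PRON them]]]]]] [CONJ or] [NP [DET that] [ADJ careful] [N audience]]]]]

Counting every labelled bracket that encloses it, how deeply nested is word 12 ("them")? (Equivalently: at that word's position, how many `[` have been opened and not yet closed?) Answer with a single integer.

The word sits inside PRON, which is inside NP, inside PP, inside NP, inside PP, inside NP, inside NP, inside VP, inside S — 9 brackets in all.

9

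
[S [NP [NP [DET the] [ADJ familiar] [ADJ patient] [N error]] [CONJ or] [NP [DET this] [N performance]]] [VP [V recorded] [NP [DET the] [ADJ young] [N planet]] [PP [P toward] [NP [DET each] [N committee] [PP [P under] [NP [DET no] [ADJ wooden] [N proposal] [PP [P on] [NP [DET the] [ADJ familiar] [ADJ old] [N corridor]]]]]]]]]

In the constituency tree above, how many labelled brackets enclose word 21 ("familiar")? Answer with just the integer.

9

The word sits inside ADJ, which is inside NP, inside PP, inside NP, inside PP, inside NP, inside PP, inside VP, inside S — 9 brackets in all.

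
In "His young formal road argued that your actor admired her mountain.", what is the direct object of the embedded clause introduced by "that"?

her mountain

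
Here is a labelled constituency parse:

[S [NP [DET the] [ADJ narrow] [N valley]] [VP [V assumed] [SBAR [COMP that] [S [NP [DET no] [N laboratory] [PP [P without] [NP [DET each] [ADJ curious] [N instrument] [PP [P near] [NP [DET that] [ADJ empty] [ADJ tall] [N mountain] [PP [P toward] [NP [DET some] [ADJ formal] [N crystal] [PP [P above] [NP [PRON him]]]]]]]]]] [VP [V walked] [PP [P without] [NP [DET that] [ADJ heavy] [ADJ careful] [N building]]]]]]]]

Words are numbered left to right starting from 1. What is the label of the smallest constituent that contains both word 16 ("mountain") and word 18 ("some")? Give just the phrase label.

The smallest bracket enclosing both words is [NP that empty tall mountain toward some formal crystal above him], so the label is NP.

NP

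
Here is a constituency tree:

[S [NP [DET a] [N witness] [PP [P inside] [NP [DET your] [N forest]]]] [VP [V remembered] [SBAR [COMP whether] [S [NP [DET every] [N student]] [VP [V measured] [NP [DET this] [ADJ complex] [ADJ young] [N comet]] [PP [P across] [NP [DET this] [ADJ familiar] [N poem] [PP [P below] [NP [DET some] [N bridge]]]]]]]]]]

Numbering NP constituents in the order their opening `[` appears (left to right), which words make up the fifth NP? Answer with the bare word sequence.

Opening `[NP` markers occur at word positions 1, 4, 8, 11, 16, 20; the fifth of these opens the constituent [NP this familiar poem below some bridge].

this familiar poem below some bridge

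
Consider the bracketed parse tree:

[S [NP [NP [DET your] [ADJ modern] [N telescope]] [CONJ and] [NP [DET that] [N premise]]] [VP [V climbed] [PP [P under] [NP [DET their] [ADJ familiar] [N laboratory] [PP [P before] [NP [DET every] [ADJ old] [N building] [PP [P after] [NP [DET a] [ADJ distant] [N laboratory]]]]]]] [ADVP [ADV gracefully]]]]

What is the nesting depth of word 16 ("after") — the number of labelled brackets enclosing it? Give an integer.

The word sits inside P, which is inside PP, inside NP, inside PP, inside NP, inside PP, inside VP, inside S — 8 brackets in all.

8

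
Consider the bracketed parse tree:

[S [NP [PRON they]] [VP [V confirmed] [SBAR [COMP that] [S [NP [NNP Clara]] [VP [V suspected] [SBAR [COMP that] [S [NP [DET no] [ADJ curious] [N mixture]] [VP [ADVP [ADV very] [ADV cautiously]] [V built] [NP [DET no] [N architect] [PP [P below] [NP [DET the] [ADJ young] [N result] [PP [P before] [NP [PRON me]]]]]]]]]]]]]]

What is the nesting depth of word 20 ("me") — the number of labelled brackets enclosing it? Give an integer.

14

The word sits inside PRON, which is inside NP, inside PP, inside NP, inside PP, inside NP, inside VP, inside S, inside SBAR, inside VP, inside S, inside SBAR, inside VP, inside S — 14 brackets in all.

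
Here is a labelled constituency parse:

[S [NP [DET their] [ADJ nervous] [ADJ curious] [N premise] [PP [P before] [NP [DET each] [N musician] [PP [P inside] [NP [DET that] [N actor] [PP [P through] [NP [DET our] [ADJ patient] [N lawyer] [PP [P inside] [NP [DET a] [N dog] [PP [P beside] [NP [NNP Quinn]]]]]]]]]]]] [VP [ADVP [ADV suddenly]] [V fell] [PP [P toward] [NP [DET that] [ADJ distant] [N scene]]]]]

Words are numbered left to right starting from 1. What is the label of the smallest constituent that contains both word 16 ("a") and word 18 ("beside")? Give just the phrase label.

NP

The smallest bracket enclosing both words is [NP a dog beside Quinn], so the label is NP.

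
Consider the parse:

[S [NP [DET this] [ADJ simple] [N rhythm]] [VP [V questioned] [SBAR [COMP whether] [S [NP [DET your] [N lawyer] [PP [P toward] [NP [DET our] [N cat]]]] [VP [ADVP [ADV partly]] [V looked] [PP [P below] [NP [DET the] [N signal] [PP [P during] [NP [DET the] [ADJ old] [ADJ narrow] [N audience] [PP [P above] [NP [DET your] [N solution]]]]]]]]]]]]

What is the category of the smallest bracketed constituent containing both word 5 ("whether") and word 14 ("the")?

SBAR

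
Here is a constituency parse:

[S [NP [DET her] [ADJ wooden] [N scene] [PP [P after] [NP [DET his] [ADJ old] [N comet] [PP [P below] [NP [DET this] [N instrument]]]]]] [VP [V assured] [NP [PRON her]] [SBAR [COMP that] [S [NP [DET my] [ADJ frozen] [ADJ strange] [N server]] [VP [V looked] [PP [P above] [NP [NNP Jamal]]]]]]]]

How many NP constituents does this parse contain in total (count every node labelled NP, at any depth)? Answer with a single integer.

6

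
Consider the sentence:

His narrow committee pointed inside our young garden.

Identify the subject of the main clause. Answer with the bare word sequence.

his narrow committee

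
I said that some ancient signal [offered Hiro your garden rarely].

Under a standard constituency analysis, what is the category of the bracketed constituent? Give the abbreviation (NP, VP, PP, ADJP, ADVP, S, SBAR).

The span is built around the verb "offered" — a verb phrase (VP).

VP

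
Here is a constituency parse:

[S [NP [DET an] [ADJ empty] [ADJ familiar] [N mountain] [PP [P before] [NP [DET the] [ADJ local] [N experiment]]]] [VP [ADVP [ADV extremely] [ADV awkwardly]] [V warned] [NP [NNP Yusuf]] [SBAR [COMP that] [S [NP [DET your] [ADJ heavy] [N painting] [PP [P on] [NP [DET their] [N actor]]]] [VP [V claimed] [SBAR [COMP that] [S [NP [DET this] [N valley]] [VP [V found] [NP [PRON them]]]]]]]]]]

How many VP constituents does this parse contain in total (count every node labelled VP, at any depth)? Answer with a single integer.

3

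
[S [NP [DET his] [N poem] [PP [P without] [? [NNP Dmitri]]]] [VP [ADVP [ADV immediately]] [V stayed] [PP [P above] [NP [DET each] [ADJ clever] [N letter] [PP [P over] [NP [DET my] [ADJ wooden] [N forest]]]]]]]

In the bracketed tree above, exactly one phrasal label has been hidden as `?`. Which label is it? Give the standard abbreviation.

NP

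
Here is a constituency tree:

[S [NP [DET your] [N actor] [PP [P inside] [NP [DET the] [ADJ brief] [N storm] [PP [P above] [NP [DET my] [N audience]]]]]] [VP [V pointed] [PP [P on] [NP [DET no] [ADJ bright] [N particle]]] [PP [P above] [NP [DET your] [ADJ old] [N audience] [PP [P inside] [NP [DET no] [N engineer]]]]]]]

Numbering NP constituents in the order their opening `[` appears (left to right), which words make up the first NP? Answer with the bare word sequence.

The NP opening brackets appear, in order, over: "your actor inside the brief storm above my audience"; "the brief storm above my audience"; "my audience"; "no bright particle"; "your old audience inside no engineer"; "no engineer". The first one spans "your actor inside the brief storm above my audience".

your actor inside the brief storm above my audience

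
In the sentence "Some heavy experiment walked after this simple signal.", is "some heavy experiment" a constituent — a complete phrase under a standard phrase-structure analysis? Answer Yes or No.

"some heavy experiment" is exactly the noun phrase [NP some heavy experiment], a complete constituent.

Yes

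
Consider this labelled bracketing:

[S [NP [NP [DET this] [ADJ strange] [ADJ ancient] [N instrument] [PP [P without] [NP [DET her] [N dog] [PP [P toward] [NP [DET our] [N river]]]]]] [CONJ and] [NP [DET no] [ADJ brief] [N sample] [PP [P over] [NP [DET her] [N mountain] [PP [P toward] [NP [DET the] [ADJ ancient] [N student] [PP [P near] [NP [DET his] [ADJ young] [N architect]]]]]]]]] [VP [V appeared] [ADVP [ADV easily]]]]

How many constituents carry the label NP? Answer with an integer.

8

Listing each NP by its span: [NP this strange ancient instrument without her dog toward our river and no brief sample over her mountain toward the ancient student near his young architect]; [NP this strange ancient instrument without her dog toward our river]; [NP her dog toward our river]; [NP our river]; [NP no brief sample over her mountain toward the ancient student near his young architect]; [NP her mountain toward the ancient student near his young architect] … — that makes 8.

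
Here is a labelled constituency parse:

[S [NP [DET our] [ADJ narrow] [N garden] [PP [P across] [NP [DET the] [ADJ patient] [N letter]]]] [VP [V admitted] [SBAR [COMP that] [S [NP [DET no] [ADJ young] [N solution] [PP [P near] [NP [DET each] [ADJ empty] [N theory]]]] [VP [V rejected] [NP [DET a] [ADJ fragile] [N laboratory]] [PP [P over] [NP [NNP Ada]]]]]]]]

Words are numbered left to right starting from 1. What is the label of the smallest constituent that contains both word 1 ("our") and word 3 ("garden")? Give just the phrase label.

NP

Both words fall inside [NP our narrow garden across the patient letter] (words 1–7), and no smaller constituent contains them both. Label: NP.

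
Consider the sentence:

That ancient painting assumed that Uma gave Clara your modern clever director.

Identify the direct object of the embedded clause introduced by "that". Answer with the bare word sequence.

your modern clever director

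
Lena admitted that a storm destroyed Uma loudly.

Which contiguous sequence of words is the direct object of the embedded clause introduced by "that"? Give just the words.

Within the embedded clause introduced by "that", the direct object of "destroyed" is "Uma".

Uma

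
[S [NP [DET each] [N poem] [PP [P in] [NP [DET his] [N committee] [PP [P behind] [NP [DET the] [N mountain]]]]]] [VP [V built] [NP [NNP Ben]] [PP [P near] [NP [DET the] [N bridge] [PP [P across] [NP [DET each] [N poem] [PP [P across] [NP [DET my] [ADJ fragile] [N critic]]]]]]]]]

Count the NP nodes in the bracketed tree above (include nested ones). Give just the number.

7

Scanning left to right, an opening `[NP` appears at word positions 1, 4, 7, 10, 12, 15, 18 — 7 in total.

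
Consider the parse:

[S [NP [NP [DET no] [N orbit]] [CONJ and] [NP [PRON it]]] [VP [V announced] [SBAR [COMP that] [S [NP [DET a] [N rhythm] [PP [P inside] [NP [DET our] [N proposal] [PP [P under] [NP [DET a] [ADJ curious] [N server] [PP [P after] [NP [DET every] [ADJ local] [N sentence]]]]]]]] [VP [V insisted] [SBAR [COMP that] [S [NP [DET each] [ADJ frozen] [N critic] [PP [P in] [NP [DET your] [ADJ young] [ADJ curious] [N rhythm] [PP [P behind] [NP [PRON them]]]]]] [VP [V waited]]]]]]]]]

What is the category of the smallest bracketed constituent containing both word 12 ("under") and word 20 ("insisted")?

S

The smallest bracket enclosing both words is [S a rhythm inside our proposal under a curious server after every local sentence insisted that each frozen critic in your young curious rhythm behind them waited], so the label is S.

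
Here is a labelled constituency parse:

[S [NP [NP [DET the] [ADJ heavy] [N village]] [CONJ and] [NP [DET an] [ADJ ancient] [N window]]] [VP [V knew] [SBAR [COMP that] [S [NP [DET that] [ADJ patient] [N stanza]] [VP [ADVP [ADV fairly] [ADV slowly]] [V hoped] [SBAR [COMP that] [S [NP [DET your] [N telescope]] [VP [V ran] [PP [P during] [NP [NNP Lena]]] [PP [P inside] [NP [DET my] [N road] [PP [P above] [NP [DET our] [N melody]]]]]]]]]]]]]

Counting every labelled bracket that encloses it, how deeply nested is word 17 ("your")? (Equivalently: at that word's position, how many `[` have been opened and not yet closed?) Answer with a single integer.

9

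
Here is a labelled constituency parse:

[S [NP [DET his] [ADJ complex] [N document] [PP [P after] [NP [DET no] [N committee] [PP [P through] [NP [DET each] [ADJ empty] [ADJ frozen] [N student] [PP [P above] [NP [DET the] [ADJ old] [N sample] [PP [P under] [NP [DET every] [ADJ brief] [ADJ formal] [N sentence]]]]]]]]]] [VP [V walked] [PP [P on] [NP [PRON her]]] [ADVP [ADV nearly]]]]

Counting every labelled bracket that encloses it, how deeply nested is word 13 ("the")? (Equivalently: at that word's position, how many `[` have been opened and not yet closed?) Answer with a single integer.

9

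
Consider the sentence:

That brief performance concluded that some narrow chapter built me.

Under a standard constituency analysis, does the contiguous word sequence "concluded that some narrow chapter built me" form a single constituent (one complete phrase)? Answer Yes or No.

The sequence corresponds to a single VP node — the verb phrase "concluded that some narrow chapter built me".

Yes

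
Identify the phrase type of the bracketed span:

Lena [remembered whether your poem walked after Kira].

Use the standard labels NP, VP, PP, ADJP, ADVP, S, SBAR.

The span is built around the verb "remembered" — a verb phrase (VP).

VP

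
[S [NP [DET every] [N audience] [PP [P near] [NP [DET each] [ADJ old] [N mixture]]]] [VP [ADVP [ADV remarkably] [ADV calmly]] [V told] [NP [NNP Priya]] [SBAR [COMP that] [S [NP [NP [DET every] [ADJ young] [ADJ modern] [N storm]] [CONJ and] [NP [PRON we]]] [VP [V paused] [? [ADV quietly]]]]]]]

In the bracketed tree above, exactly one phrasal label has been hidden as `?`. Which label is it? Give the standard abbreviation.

ADVP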